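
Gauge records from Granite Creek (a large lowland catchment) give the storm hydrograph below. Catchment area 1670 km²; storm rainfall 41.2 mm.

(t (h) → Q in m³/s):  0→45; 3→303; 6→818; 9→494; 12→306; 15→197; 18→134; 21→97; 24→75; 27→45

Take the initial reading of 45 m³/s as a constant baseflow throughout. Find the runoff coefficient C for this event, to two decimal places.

ΣQ_DR = 2064 m³/s; V = ΣQ_DR·Δt = 2.229 × 10^7 m³.
Runoff depth d = V / A = 13.35 mm.
C = d / P = 13.35 / 41.2 = 0.32.

C ≈ 0.32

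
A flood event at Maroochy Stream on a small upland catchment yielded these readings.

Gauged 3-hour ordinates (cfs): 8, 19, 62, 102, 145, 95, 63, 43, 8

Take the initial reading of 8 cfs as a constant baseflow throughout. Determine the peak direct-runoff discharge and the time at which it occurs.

Q_p = 137.0 cfs at t = 12 h

Subtracting baseflow gives direct-runoff ordinates: 0.0, 11.0, 54.0, 94.0, 137.0, 87.0, 55.0, 35.0, 0.0 cfs.
The maximum is 137.0 cfs, occurring at the reading for t = 12 h.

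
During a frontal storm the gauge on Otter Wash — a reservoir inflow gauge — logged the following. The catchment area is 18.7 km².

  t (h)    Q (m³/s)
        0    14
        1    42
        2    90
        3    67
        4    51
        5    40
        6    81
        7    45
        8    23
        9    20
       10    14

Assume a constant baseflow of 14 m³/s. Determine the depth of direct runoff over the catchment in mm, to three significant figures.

Direct runoff: 0.0, 28.0, 76.0, 53.0, 37.0, 26.0, 67.0, 31.0, 9.0, 6.0, 0.0 m³/s; ΣQ_DR = 333.0 m³/s.
V = ΣQ_DR · Δt = 333.0 × 3600 s = 1.199 × 10^6 m³.
Over A = 18.7 km², depth = V / A = 64.1 mm.

d ≈ 64.1 mm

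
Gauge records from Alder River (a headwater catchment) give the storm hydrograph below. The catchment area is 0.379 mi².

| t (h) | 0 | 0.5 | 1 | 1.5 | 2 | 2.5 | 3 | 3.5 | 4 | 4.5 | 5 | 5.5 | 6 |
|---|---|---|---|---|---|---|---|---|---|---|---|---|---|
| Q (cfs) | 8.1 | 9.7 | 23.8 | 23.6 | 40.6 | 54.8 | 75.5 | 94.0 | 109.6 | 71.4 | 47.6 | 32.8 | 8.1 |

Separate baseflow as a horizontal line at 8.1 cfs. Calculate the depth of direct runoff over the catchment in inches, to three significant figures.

Direct runoff: 0.0, 1.6, 15.7, 15.5, 32.5, 46.7, 67.4, 85.9, 101.5, 63.3, 39.5, 24.7, 0.0 cfs; ΣQ_DR = 494.3 cfs.
V = ΣQ_DR · Δt = 494.3 × 1800 s = 8.897 × 10^5 ft³.
Over A = 0.379 mi², depth = V / A = 1.01 in.

d ≈ 1.01 in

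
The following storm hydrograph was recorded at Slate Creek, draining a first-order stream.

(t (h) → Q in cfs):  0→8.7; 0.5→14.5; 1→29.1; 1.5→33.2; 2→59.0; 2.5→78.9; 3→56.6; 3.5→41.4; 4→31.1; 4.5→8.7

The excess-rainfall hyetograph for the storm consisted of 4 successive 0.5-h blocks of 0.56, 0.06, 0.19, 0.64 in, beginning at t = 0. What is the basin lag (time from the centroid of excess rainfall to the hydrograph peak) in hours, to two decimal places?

Centroid of excess rainfall: t_c = Σ P_i·t̄_i / ΣP_i = 1.0638 h (block centres at 0.25, 0.75, 1.25, 1.75 h).
Hydrograph peak occurs at t = 2.5 h, so basin lag t_L = 2.5 − 1.0638 = 1.44 h.

t_L ≈ 1.44 h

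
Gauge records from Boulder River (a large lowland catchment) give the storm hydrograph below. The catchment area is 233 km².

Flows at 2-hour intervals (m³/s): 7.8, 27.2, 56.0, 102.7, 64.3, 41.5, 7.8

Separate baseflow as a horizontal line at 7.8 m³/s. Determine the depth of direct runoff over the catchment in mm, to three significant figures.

Direct runoff: 0.0, 19.4, 48.2, 94.9, 56.5, 33.7, 0.0 m³/s; ΣQ_DR = 252.7 m³/s.
V = ΣQ_DR · Δt = 252.7 × 7200 s = 1.819 × 10^6 m³.
Over A = 233 km², depth = V / A = 7.81 mm.

d ≈ 7.81 mm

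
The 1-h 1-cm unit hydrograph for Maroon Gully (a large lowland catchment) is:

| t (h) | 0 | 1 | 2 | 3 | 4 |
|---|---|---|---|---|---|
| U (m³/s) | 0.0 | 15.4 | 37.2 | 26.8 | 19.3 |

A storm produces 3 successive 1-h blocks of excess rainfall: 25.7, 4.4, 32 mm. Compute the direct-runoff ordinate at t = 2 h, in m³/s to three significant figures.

Q ≈ 102 m³/s

By discrete convolution, Q_j = Σ (P_i / 10 mm) · U_{j−i}.
At t = 2 h (j=2): Q = (25.7/10)·37.2 + (4.4/10)·15.4 + (32/10)·0.0 = 102 m³/s.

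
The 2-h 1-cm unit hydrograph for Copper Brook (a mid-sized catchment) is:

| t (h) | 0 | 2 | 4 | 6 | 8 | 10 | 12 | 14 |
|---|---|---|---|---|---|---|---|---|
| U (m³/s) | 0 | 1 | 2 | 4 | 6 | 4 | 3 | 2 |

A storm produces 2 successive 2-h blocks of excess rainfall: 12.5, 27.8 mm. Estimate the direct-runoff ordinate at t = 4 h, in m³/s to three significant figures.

By discrete convolution, Q_j = Σ (P_i / 10 mm) · U_{j−i}.
At t = 4 h (j=2): Q = (12.5/10)·2 + (27.8/10)·1 = 5.28 m³/s.

Q ≈ 5.28 m³/s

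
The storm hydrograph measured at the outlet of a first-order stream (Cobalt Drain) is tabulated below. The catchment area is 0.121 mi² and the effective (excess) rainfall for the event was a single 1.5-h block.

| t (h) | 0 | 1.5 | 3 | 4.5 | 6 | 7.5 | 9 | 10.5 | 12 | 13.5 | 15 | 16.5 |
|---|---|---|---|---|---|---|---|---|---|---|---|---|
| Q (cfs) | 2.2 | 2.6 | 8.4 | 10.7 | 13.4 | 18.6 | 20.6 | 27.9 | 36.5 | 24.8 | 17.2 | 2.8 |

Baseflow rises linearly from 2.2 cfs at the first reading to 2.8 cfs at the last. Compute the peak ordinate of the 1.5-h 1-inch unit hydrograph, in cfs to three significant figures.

Direct runoff: 0.00, 0.35, 6.09, 8.34, 10.98, 16.13, 18.07, 25.32, 33.86, 22.11, 14.45, 0.00 cfs; ΣQ_DR = 155.7 cfs, peak = 33.86 cfs.
Runoff depth d = ΣQ_DR·Δt / A = 155.7 × 5400 / (0.121 mi²) = 2.991 in.
The 1-inch UH is the DRH scaled by (1 in)/d, so U_p = 33.86 × 1/2.991 = 11.3 cfs.

U_p ≈ 11.3 cfs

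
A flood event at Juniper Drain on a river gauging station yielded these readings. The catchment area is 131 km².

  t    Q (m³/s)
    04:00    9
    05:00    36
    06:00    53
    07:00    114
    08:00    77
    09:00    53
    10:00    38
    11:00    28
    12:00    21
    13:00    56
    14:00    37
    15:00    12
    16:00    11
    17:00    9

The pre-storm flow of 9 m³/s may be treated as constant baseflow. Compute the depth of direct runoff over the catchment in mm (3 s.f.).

Direct runoff: 0.0, 27.0, 44.0, 105.0, 68.0, 44.0, 29.0, 19.0, 12.0, 47.0, 28.0, 3.0, 2.0, 0.0 m³/s; ΣQ_DR = 428.0 m³/s.
V = ΣQ_DR · Δt = 428.0 × 3600 s = 1.541 × 10^6 m³.
Over A = 131 km², depth = V / A = 11.8 mm.

d ≈ 11.8 mm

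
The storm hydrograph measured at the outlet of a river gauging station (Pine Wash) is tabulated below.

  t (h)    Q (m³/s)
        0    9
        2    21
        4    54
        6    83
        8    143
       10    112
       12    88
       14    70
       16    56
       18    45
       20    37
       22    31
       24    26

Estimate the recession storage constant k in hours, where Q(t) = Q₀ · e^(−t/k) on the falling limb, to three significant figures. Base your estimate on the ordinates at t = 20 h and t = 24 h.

On the falling limb, Q drops from 37 to 26 m³/s between t = 20 h and t = 24 h (Δt = 4 h).
k = −Δt / ln(Q₂/Q₁) = −4 / ln(26/37) = 11.3 h.

k ≈ 11.3 h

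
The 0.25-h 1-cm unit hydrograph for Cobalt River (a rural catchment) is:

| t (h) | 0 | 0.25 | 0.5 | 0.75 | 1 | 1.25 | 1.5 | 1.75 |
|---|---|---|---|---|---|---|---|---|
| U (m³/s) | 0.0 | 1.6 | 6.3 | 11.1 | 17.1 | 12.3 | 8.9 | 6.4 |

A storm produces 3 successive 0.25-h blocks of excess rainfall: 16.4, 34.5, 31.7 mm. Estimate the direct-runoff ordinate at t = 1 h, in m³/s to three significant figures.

Q ≈ 86.3 m³/s

By discrete convolution, Q_j = Σ (P_i / 10 mm) · U_{j−i}.
At t = 1 h (j=4): Q = (16.4/10)·17.1 + (34.5/10)·11.1 + (31.7/10)·6.3 = 86.3 m³/s.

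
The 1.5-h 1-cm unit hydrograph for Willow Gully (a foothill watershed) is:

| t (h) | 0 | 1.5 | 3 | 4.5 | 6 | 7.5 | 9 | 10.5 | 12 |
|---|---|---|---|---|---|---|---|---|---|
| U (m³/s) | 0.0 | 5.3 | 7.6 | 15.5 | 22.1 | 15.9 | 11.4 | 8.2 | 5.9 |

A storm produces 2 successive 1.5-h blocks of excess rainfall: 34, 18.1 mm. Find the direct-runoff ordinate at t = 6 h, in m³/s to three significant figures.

By discrete convolution, Q_j = Σ (P_i / 10 mm) · U_{j−i}.
At t = 6 h (j=4): Q = (34/10)·22.1 + (18.1/10)·15.5 = 103 m³/s.

Q ≈ 103 m³/s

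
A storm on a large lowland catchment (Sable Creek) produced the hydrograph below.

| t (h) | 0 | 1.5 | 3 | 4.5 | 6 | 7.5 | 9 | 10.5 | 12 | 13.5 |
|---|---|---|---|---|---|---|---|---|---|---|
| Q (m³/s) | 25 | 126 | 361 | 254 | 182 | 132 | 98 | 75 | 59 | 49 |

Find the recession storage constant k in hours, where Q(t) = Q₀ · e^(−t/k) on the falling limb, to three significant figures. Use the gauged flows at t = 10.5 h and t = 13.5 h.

k ≈ 7.05 h

On the falling limb, Q drops from 75 to 49 m³/s between t = 10.5 h and t = 13.5 h (Δt = 3 h).
k = −Δt / ln(Q₂/Q₁) = −3 / ln(49/75) = 7.05 h.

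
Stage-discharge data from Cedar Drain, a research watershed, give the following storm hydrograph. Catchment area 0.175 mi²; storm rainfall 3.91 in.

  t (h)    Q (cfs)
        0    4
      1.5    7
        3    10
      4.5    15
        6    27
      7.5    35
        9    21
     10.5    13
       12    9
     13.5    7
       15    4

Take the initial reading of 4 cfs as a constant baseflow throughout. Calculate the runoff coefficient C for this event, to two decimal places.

ΣQ_DR = 108.0 cfs; V = ΣQ_DR·Δt = 5.832 × 10^5 ft³.
Runoff depth d = V / A = 1.434 in.
C = d / P = 1.434 / 3.91 = 0.37.

C ≈ 0.37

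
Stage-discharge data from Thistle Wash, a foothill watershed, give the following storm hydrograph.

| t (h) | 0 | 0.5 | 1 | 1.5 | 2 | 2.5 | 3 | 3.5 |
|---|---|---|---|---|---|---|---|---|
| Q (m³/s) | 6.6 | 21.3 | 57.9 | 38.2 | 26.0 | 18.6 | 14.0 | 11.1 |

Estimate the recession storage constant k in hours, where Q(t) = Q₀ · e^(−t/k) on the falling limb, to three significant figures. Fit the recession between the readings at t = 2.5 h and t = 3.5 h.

On the falling limb, Q drops from 18.6 to 11.1 m³/s between t = 2.5 h and t = 3.5 h (Δt = 1 h).
k = −Δt / ln(Q₂/Q₁) = −1 / ln(11.1/18.6) = 1.94 h.

k ≈ 1.94 h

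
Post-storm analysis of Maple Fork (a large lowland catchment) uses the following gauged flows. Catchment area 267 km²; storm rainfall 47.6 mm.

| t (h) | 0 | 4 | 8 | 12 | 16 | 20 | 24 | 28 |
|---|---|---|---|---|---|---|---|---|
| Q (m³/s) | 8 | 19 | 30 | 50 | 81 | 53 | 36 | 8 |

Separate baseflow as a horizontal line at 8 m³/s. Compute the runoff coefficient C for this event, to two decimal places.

C ≈ 0.25

ΣQ_DR = 221.0 m³/s; V = ΣQ_DR·Δt = 3.182 × 10^6 m³.
Runoff depth d = V / A = 11.92 mm.
C = d / P = 11.92 / 47.6 = 0.25.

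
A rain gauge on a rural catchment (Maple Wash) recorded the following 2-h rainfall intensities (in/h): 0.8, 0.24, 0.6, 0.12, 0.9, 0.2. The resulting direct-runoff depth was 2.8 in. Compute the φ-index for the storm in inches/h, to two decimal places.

Only the 3 blocks with intensity above φ contribute runoff: 0.8, 0.6, 0.9 in/h.
Σ(I−φ)·Δt = d  ⇒  (0.8+0.6+0.9 − 3φ)·2 = 2.8
φ = (2.300 − 2.8/2) / 3 = 0.30 in/h.

φ ≈ 0.30 in/h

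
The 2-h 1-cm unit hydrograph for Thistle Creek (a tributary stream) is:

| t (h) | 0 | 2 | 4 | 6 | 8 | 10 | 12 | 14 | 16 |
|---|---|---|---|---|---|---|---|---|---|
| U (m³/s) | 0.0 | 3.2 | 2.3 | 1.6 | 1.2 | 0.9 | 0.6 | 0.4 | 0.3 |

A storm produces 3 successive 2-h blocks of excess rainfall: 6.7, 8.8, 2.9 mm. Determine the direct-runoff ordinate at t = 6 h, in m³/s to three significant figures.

Q ≈ 4.02 m³/s

By discrete convolution, Q_j = Σ (P_i / 10 mm) · U_{j−i}.
At t = 6 h (j=3): Q = (6.7/10)·1.6 + (8.8/10)·2.3 + (2.9/10)·3.2 = 4.02 m³/s.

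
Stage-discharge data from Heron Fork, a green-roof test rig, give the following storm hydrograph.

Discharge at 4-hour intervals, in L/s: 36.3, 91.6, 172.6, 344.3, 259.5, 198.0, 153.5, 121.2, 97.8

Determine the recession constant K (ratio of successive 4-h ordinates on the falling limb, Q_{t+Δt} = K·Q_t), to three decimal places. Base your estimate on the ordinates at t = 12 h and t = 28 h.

Using the recession-limb readings at t = 12 h and t = 28 h: Q falls from 344.3 to 121.2 L/s over 4 intervals.
K = (Q₂/Q₁)^(1/4) = (121.2/344.3)^(1/4) = 0.770.

K ≈ 0.770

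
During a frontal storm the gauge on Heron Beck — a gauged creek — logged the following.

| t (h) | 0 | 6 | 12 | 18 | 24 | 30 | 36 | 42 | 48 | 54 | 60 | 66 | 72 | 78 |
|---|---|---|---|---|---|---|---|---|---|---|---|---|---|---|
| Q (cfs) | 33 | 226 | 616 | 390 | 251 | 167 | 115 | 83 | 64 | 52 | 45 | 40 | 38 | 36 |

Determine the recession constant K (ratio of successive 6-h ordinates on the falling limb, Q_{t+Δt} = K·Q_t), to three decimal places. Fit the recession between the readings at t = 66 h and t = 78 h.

Using the recession-limb readings at t = 66 h and t = 78 h: Q falls from 40 to 36 cfs over 2 intervals.
K = (Q₂/Q₁)^(1/2) = (36/40)^(1/2) = 0.949.

K ≈ 0.949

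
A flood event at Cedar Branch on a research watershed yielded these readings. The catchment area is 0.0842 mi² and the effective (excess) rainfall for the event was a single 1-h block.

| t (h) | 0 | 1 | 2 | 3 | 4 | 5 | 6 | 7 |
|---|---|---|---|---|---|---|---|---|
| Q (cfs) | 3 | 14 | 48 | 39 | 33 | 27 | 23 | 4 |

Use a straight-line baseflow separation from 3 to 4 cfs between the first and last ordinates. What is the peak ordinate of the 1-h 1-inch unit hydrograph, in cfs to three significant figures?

Direct runoff: 0.00, 10.86, 44.71, 35.57, 29.43, 23.29, 19.14, 0.00 cfs; ΣQ_DR = 163.0 cfs, peak = 44.71 cfs.
Runoff depth d = ΣQ_DR·Δt / A = 163.0 × 3600 / (0.0842 mi²) = 3.000 in.
The 1-inch UH is the DRH scaled by (1 in)/d, so U_p = 44.71 × 1/3.000 = 14.9 cfs.

U_p ≈ 14.9 cfs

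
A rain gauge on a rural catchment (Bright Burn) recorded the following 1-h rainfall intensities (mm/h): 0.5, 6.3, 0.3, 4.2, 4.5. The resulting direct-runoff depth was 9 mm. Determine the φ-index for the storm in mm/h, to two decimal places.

Only the 3 blocks with intensity above φ contribute runoff: 6.3, 4.2, 4.5 mm/h.
Σ(I−φ)·Δt = d  ⇒  (6.3+4.2+4.5 − 3φ)·1 = 9
φ = (15.00 − 9/1) / 3 = 2.00 mm/h.

φ ≈ 2.00 mm/h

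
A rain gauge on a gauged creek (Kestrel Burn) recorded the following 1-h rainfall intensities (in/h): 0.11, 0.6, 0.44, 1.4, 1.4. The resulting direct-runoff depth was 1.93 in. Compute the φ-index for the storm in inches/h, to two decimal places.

φ ≈ 0.49 in/h

Only the 3 blocks with intensity above φ contribute runoff: 0.6, 1.4, 1.4 in/h.
Σ(I−φ)·Δt = d  ⇒  (0.6+1.4+1.4 − 3φ)·1 = 1.93
φ = (3.400 − 1.93/1) / 3 = 0.49 in/h.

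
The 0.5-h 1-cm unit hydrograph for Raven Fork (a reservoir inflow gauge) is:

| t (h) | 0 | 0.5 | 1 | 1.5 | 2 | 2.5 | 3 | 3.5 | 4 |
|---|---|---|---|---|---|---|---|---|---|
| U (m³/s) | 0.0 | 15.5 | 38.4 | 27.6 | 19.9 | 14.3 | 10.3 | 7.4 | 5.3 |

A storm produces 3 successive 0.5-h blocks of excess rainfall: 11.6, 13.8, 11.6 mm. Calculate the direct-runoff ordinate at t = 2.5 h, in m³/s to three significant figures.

By discrete convolution, Q_j = Σ (P_i / 10 mm) · U_{j−i}.
At t = 2.5 h (j=5): Q = (11.6/10)·14.3 + (13.8/10)·19.9 + (11.6/10)·27.6 = 76.1 m³/s.

Q ≈ 76.1 m³/s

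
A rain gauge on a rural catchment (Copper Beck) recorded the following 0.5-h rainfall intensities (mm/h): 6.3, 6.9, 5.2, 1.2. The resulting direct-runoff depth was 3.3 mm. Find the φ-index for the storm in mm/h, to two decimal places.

Only the 3 blocks with intensity above φ contribute runoff: 6.3, 6.9, 5.2 mm/h.
Σ(I−φ)·Δt = d  ⇒  (6.3+6.9+5.2 − 3φ)·0.5 = 3.3
φ = (18.40 − 3.3/0.5) / 3 = 3.93 mm/h.

φ ≈ 3.93 mm/h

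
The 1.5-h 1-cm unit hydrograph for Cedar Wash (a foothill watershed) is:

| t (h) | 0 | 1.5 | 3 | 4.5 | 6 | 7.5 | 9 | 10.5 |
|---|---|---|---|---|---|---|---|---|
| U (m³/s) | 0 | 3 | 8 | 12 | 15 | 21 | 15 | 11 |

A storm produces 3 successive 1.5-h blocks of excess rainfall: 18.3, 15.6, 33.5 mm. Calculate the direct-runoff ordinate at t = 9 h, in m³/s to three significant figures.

By discrete convolution, Q_j = Σ (P_i / 10 mm) · U_{j−i}.
At t = 9 h (j=6): Q = (18.3/10)·15 + (15.6/10)·21 + (33.5/10)·15 = 110 m³/s.

Q ≈ 110 m³/s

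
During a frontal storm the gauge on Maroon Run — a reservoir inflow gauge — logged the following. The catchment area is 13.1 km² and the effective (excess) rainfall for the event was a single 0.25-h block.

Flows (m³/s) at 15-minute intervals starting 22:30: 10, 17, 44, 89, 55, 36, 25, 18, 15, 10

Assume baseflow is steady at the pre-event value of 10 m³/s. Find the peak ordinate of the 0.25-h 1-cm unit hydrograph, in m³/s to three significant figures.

Direct runoff: 0.0, 7.0, 34.0, 79.0, 45.0, 26.0, 15.0, 8.0, 5.0, 0.0 m³/s; ΣQ_DR = 219.0 m³/s, peak = 79.0 m³/s.
Runoff depth d = ΣQ_DR·Δt / A = 219.0 × 900 / (13.1 km²) = 15.05 mm.
The 1-cm UH is the DRH scaled by (10 mm)/d, so U_p = 79.0 × 10/15.05 = 52.5 m³/s.

U_p ≈ 52.5 m³/s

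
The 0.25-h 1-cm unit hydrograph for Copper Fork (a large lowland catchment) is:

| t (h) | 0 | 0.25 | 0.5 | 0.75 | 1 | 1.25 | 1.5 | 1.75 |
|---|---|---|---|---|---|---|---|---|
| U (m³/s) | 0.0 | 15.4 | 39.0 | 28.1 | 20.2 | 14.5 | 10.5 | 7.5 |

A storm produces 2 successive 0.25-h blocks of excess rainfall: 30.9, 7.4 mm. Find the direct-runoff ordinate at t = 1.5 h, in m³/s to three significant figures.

Q ≈ 43.2 m³/s

By discrete convolution, Q_j = Σ (P_i / 10 mm) · U_{j−i}.
At t = 1.5 h (j=6): Q = (30.9/10)·10.5 + (7.4/10)·14.5 = 43.2 m³/s.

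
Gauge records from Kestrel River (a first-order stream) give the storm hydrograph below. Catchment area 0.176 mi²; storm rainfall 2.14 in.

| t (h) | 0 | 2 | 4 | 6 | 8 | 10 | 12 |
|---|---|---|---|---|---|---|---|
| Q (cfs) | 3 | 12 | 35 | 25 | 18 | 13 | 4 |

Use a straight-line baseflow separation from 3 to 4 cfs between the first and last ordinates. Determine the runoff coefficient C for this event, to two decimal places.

C ≈ 0.70

ΣQ_DR = 85.50 cfs; V = ΣQ_DR·Δt = 6.156 × 10^5 ft³.
Runoff depth d = V / A = 1.506 in.
C = d / P = 1.506 / 2.14 = 0.70.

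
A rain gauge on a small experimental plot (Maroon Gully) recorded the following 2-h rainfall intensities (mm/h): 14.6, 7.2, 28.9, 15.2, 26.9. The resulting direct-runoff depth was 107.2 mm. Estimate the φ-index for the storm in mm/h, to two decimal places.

φ ≈ 8.00 mm/h

Only the 4 blocks with intensity above φ contribute runoff: 14.6, 28.9, 15.2, 26.9 mm/h.
Σ(I−φ)·Δt = d  ⇒  (14.6+28.9+15.2+26.9 − 4φ)·2 = 107.2
φ = (85.60 − 107.2/2) / 4 = 8.00 mm/h.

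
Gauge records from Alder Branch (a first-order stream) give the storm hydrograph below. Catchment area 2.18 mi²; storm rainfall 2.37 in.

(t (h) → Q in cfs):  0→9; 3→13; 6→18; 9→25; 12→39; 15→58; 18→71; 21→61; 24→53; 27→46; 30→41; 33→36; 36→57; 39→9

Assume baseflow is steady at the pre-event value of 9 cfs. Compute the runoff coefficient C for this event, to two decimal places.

ΣQ_DR = 410.0 cfs; V = ΣQ_DR·Δt = 4.428 × 10^6 ft³.
Runoff depth d = V / A = 0.8743 in.
C = d / P = 0.8743 / 2.37 = 0.37.

C ≈ 0.37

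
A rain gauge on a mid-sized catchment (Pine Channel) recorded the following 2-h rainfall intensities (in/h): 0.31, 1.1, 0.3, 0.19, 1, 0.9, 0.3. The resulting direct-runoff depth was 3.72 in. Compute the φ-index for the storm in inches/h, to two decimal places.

Only the 3 blocks with intensity above φ contribute runoff: 1.1, 1, 0.9 in/h.
Σ(I−φ)·Δt = d  ⇒  (1.1+1+0.9 − 3φ)·2 = 3.72
φ = (3.000 − 3.72/2) / 3 = 0.38 in/h.

φ ≈ 0.38 in/h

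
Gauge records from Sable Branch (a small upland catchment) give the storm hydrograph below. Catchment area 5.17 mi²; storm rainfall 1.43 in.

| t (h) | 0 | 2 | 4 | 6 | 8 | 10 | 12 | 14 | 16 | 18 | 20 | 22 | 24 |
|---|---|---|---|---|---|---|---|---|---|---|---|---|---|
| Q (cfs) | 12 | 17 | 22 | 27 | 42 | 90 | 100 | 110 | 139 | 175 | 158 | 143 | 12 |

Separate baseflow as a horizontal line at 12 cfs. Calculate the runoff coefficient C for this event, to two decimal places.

ΣQ_DR = 891.0 cfs; V = ΣQ_DR·Δt = 6.415 × 10^6 ft³.
Runoff depth d = V / A = 0.5341 in.
C = d / P = 0.5341 / 1.43 = 0.37.

C ≈ 0.37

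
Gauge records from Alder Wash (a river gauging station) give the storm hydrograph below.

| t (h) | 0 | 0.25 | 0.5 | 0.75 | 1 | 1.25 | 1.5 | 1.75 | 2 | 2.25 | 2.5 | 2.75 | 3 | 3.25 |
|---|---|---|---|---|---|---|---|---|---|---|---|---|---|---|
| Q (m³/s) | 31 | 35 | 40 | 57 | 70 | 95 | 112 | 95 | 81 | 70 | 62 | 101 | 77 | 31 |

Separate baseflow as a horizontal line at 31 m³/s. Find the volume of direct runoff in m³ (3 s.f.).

V ≈ 4.71 × 10^5 m³

Direct-runoff ordinates (Q − Q_b): 0.0, 4.0, 9.0, 26.0, 39.0, 64.0, 81.0, 64.0, 50.0, 39.0, 31.0, 70.0, 46.0, 0.0 m³/s.
ΣQ_DR = 523.0 m³/s.
With Δt = 0.25 h = 900 s, V = ΣQ_DR · Δt = 523.0 × 900 = 4.71 × 10^5 m³.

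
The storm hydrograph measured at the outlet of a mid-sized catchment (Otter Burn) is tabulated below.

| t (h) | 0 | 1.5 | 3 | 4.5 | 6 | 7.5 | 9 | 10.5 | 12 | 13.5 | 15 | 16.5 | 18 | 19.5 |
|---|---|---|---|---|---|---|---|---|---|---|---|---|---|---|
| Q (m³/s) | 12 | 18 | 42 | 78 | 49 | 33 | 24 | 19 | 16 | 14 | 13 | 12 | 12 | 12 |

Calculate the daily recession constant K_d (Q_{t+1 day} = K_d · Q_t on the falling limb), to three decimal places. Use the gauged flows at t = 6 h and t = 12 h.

Between t = 6 h and t = 12 h the flow falls from 49 to 16 m³/s over 4×1.5 h = 6 h.
Per-interval ratio K = (16/49)^(1/4) = 0.7559; K_d = K^(24/1.5) = 0.011.

K_d ≈ 0.011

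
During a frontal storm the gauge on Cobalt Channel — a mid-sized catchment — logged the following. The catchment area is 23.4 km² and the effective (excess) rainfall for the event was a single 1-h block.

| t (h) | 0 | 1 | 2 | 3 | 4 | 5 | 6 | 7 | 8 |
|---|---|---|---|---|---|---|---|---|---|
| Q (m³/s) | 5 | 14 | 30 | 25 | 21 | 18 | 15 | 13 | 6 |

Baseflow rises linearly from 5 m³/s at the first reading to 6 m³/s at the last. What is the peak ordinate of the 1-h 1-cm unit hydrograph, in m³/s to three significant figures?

U_p ≈ 16.5 m³/s

Direct runoff: 0.00, 8.88, 24.75, 19.62, 15.50, 12.38, 9.25, 7.12, 0.00 m³/s; ΣQ_DR = 97.50 m³/s, peak = 24.75 m³/s.
Runoff depth d = ΣQ_DR·Δt / A = 97.50 × 3600 / (23.4 km²) = 15.00 mm.
The 1-cm UH is the DRH scaled by (10 mm)/d, so U_p = 24.75 × 10/15.00 = 16.5 m³/s.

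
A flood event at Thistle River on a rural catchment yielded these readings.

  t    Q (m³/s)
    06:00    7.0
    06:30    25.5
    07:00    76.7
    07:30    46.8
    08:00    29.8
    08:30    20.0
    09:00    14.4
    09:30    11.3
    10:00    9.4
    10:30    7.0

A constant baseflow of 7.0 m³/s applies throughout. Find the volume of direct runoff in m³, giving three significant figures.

Direct-runoff ordinates (Q − Q_b): 0.0, 18.5, 69.7, 39.8, 22.8, 13.0, 7.4, 4.3, 2.4, 0.0 m³/s.
ΣQ_DR = 177.9 m³/s.
With Δt = 0.5 h = 1800 s, V = ΣQ_DR · Δt = 177.9 × 1800 = 3.20 × 10^5 m³.

V ≈ 3.20 × 10^5 m³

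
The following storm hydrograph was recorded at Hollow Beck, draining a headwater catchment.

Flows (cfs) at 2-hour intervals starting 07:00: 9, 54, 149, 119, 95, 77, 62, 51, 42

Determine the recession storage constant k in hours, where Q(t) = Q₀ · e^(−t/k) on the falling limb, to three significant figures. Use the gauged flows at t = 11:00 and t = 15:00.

On the falling limb, Q drops from 149 to 95 cfs between t = 11:00 and t = 15:00 (Δt = 4 h).
k = −Δt / ln(Q₂/Q₁) = −4 / ln(95/149) = 8.89 h.

k ≈ 8.89 h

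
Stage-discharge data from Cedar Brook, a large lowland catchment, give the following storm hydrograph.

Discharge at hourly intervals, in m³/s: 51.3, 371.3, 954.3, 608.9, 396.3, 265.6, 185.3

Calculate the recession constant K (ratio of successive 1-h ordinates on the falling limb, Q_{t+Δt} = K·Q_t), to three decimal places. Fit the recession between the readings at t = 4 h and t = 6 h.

K ≈ 0.684

Using the recession-limb readings at t = 4 h and t = 6 h: Q falls from 396.3 to 185.3 m³/s over 2 intervals.
K = (Q₂/Q₁)^(1/2) = (185.3/396.3)^(1/2) = 0.684.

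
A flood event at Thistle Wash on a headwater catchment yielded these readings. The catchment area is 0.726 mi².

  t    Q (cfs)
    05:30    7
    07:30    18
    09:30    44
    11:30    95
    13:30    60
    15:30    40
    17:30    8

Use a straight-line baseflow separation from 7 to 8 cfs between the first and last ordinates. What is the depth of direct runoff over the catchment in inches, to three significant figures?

Direct runoff: 0.00, 10.83, 36.67, 87.50, 52.33, 32.17, 0.00 cfs; ΣQ_DR = 219.5 cfs.
V = ΣQ_DR · Δt = 219.5 × 7200 s = 1.580 × 10^6 ft³.
Over A = 0.726 mi², depth = V / A = 0.937 in.

d ≈ 0.937 in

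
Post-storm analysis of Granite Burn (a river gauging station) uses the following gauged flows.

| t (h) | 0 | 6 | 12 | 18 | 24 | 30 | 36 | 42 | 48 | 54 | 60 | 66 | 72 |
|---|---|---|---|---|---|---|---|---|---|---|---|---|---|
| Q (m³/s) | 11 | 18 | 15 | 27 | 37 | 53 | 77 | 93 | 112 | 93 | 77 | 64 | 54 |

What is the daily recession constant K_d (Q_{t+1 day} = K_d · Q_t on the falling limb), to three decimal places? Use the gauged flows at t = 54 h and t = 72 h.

Between t = 54 h and t = 72 h the flow falls from 93 to 54 m³/s over 3×6 h = 18 h.
Per-interval ratio K = (54/93)^(1/3) = 0.8343; K_d = K^(24/6) = 0.484.

K_d ≈ 0.484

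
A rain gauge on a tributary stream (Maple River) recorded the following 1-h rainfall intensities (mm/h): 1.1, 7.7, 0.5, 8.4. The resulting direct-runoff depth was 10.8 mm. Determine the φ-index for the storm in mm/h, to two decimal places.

φ ≈ 2.65 mm/h

Only the 2 blocks with intensity above φ contribute runoff: 7.7, 8.4 mm/h.
Σ(I−φ)·Δt = d  ⇒  (7.7+8.4 − 2φ)·1 = 10.8
φ = (16.10 − 10.8/1) / 2 = 2.65 mm/h.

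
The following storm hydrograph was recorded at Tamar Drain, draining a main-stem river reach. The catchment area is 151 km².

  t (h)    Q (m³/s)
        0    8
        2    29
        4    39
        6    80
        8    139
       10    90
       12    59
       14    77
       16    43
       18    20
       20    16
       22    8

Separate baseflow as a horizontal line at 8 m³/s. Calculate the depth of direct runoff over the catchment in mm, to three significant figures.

Direct runoff: 0.0, 21.0, 31.0, 72.0, 131.0, 82.0, 51.0, 69.0, 35.0, 12.0, 8.0, 0.0 m³/s; ΣQ_DR = 512.0 m³/s.
V = ΣQ_DR · Δt = 512.0 × 7200 s = 3.686 × 10^6 m³.
Over A = 151 km², depth = V / A = 24.4 mm.

d ≈ 24.4 mm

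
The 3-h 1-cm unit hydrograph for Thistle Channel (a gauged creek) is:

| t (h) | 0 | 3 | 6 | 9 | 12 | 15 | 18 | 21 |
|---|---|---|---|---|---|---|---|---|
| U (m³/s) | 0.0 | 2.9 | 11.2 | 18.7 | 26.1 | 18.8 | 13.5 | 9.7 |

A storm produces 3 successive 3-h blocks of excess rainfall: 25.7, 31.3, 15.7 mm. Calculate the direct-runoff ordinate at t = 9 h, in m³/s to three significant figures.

By discrete convolution, Q_j = Σ (P_i / 10 mm) · U_{j−i}.
At t = 9 h (j=3): Q = (25.7/10)·18.7 + (31.3/10)·11.2 + (15.7/10)·2.9 = 87.7 m³/s.

Q ≈ 87.7 m³/s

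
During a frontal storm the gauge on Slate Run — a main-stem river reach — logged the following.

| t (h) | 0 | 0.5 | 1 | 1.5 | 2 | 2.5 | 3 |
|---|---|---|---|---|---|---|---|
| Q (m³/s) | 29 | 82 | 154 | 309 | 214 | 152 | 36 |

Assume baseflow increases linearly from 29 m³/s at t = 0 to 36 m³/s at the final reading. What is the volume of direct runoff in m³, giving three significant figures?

Direct-runoff ordinates (Q − Q_b): 0.00, 51.83, 122.67, 276.50, 180.33, 117.17, 0.00 m³/s.
ΣQ_DR = 748.5 m³/s.
With Δt = 0.5 h = 1800 s, V = ΣQ_DR · Δt = 748.5 × 1800 = 1.35 × 10^6 m³.

V ≈ 1.35 × 10^6 m³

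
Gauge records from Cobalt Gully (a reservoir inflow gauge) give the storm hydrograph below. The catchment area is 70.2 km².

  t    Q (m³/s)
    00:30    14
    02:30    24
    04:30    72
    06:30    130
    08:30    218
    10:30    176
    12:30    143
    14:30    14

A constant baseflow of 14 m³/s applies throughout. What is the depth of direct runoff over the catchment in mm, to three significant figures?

d ≈ 69.6 mm

Direct runoff: 0.0, 10.0, 58.0, 116.0, 204.0, 162.0, 129.0, 0.0 m³/s; ΣQ_DR = 679.0 m³/s.
V = ΣQ_DR · Δt = 679.0 × 7200 s = 4.889 × 10^6 m³.
Over A = 70.2 km², depth = V / A = 69.6 mm.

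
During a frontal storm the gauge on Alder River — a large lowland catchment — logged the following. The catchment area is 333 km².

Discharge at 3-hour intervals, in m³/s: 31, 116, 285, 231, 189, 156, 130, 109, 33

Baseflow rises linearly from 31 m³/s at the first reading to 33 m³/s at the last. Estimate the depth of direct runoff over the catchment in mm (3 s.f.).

d ≈ 32.2 mm

Direct runoff: 0.00, 84.75, 253.50, 199.25, 157.00, 123.75, 97.50, 76.25, 0.00 m³/s; ΣQ_DR = 992.0 m³/s.
V = ΣQ_DR · Δt = 992.0 × 10800 s = 1.071 × 10^7 m³.
Over A = 333 km², depth = V / A = 32.2 mm.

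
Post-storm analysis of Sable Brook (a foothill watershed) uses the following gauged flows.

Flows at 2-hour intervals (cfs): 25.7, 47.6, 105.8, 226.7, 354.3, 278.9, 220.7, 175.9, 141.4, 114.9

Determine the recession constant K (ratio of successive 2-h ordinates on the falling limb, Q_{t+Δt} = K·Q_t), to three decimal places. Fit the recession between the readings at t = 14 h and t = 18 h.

Using the recession-limb readings at t = 14 h and t = 18 h: Q falls from 175.9 to 114.9 cfs over 2 intervals.
K = (Q₂/Q₁)^(1/2) = (114.9/175.9)^(1/2) = 0.808.

K ≈ 0.808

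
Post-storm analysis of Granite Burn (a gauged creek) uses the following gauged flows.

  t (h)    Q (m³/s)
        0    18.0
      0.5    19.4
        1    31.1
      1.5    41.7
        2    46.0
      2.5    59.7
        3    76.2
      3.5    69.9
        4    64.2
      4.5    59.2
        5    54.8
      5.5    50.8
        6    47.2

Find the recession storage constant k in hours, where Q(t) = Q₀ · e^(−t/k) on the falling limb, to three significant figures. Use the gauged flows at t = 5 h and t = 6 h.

k ≈ 6.70 h

On the falling limb, Q drops from 54.8 to 47.2 m³/s between t = 5 h and t = 6 h (Δt = 1 h).
k = −Δt / ln(Q₂/Q₁) = −1 / ln(47.2/54.8) = 6.70 h.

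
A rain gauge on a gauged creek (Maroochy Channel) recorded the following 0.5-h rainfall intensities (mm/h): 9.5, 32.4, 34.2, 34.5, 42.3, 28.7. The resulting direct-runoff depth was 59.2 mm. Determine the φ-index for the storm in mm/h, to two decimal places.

φ ≈ 10.74 mm/h

Only the 5 blocks with intensity above φ contribute runoff: 32.4, 34.2, 34.5, 42.3, 28.7 mm/h.
Σ(I−φ)·Δt = d  ⇒  (32.4+34.2+34.5+42.3+28.7 − 5φ)·0.5 = 59.2
φ = (172.1 − 59.2/0.5) / 5 = 10.74 mm/h.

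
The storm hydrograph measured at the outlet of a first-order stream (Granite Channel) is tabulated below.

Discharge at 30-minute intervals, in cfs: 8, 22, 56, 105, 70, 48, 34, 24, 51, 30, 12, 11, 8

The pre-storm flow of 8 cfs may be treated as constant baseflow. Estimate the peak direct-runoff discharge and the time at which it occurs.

Q_p = 97.0 cfs at t = 1.5 h

Subtracting baseflow gives direct-runoff ordinates: 0.0, 14.0, 48.0, 97.0, 62.0, 40.0, 26.0, 16.0, 43.0, 22.0, 4.0, 3.0, 0.0 cfs.
The maximum is 97.0 cfs, occurring at the reading for t = 1.5 h.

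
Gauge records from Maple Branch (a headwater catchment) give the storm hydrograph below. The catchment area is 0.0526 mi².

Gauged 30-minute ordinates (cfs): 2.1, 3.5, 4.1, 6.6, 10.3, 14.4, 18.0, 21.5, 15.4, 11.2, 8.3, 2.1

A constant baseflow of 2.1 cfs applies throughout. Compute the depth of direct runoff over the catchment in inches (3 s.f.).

Direct runoff: 0.0, 1.4, 2.0, 4.5, 8.2, 12.3, 15.9, 19.4, 13.3, 9.1, 6.2, 0.0 cfs; ΣQ_DR = 92.30 cfs.
V = ΣQ_DR · Δt = 92.30 × 1800 s = 1.661 × 10^5 ft³.
Over A = 0.0526 mi², depth = V / A = 1.36 in.

d ≈ 1.36 in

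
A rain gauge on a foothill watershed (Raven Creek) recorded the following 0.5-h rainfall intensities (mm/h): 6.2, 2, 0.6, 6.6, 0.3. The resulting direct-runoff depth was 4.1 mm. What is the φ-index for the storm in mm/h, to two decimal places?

φ ≈ 2.30 mm/h

Only the 2 blocks with intensity above φ contribute runoff: 6.2, 6.6 mm/h.
Σ(I−φ)·Δt = d  ⇒  (6.2+6.6 − 2φ)·0.5 = 4.1
φ = (12.80 − 4.1/0.5) / 2 = 2.30 mm/h.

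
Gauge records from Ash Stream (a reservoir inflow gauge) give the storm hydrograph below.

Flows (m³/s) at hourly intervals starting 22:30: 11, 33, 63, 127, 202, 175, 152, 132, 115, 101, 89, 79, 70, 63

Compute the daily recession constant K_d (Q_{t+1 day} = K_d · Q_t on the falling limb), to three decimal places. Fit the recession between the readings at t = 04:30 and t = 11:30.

K_d ≈ 0.049

Between t = 04:30 and t = 11:30 the flow falls from 152 to 63 m³/s over 7×1 h = 7 h.
Per-interval ratio K = (63/152)^(1/7) = 0.8818; K_d = K^(24/1) = 0.049.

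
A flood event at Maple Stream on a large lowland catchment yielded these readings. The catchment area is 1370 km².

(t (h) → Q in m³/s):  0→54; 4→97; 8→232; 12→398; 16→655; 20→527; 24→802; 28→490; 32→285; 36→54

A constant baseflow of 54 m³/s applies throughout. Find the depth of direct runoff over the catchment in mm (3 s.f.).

Direct runoff: 0.0, 43.0, 178.0, 344.0, 601.0, 473.0, 748.0, 436.0, 231.0, 0.0 m³/s; ΣQ_DR = 3054 m³/s.
V = ΣQ_DR · Δt = 3054 × 14400 s = 4.398 × 10^7 m³.
Over A = 1370 km², depth = V / A = 32.1 mm.

d ≈ 32.1 mm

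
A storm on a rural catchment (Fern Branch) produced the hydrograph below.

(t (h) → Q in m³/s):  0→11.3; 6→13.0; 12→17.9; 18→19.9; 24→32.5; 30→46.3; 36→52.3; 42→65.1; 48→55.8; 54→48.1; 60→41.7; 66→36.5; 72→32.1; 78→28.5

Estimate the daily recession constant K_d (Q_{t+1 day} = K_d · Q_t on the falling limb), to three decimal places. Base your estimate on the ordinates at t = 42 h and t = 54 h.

K_d ≈ 0.546

Between t = 42 h and t = 54 h the flow falls from 65.1 to 48.1 m³/s over 2×6 h = 12 h.
Per-interval ratio K = (48.1/65.1)^(1/2) = 0.8596; K_d = K^(24/6) = 0.546.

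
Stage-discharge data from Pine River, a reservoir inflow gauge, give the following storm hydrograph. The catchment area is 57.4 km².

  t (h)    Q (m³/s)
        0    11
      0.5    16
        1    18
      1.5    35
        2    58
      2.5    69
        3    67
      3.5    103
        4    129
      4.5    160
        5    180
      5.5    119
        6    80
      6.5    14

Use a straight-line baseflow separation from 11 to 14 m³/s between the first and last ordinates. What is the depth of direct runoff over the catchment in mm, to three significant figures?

Direct runoff: 0.00, 4.77, 6.54, 23.31, 46.08, 56.85, 54.62, 90.38, 116.15, 146.92, 166.69, 105.46, 66.23, 0.00 m³/s; ΣQ_DR = 884.0 m³/s.
V = ΣQ_DR · Δt = 884.0 × 1800 s = 1.591 × 10^6 m³.
Over A = 57.4 km², depth = V / A = 27.7 mm.

d ≈ 27.7 mm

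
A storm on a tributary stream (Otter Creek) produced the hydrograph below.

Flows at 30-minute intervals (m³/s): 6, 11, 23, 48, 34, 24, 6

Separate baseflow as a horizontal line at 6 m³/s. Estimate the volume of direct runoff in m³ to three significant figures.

V ≈ 1.98 × 10^5 m³

Direct-runoff ordinates (Q − Q_b): 0.0, 5.0, 17.0, 42.0, 28.0, 18.0, 0.0 m³/s.
ΣQ_DR = 110.0 m³/s.
With Δt = 0.5 h = 1800 s, V = ΣQ_DR · Δt = 110.0 × 1800 = 1.98 × 10^5 m³.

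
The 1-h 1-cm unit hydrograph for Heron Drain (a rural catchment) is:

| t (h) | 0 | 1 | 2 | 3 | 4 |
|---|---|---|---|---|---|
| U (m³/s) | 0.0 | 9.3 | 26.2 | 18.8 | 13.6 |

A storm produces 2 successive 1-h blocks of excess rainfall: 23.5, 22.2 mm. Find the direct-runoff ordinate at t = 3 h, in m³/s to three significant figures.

Q ≈ 102 m³/s

By discrete convolution, Q_j = Σ (P_i / 10 mm) · U_{j−i}.
At t = 3 h (j=3): Q = (23.5/10)·18.8 + (22.2/10)·26.2 = 102 m³/s.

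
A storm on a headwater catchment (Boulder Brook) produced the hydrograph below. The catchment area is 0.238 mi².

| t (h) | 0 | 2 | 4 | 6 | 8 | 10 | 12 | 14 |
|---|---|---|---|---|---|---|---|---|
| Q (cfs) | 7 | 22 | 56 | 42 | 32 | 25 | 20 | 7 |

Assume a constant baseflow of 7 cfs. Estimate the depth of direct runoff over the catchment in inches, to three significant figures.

Direct runoff: 0.0, 15.0, 49.0, 35.0, 25.0, 18.0, 13.0, 0.0 cfs; ΣQ_DR = 155.0 cfs.
V = ΣQ_DR · Δt = 155.0 × 7200 s = 1.116 × 10^6 ft³.
Over A = 0.238 mi², depth = V / A = 2.02 in.

d ≈ 2.02 in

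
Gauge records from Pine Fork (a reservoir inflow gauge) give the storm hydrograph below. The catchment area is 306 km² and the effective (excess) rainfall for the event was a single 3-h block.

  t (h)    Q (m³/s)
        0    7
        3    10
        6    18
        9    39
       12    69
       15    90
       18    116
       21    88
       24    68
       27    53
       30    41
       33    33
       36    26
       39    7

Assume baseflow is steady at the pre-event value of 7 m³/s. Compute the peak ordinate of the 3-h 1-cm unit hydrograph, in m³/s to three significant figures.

U_p ≈ 54.5 m³/s

Direct runoff: 0.0, 3.0, 11.0, 32.0, 62.0, 83.0, 109.0, 81.0, 61.0, 46.0, 34.0, 26.0, 19.0, 0.0 m³/s; ΣQ_DR = 567.0 m³/s, peak = 109.0 m³/s.
Runoff depth d = ΣQ_DR·Δt / A = 567.0 × 10800 / (306 km²) = 20.01 mm.
The 1-cm UH is the DRH scaled by (10 mm)/d, so U_p = 109.0 × 10/20.01 = 54.5 m³/s.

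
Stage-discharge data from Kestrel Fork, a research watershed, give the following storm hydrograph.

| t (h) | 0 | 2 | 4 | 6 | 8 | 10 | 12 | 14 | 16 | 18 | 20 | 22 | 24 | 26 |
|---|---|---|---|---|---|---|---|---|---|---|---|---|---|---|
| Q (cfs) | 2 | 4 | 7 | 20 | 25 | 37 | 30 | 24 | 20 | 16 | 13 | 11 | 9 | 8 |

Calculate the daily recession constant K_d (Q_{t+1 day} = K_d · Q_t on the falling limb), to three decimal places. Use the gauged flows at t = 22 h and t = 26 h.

Between t = 22 h and t = 26 h the flow falls from 11 to 8 cfs over 2×2 h = 4 h.
Per-interval ratio K = (8/11)^(1/2) = 0.8528; K_d = K^(24/2) = 0.148.

K_d ≈ 0.148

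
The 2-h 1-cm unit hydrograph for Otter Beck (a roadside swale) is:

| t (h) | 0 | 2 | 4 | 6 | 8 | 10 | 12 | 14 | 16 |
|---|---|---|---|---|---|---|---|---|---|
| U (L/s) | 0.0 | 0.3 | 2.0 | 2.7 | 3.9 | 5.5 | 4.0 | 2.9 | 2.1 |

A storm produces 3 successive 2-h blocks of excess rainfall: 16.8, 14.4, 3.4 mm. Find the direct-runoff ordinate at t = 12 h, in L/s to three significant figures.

Q ≈ 16.0 L/s

By discrete convolution, Q_j = Σ (P_i / 10 mm) · U_{j−i}.
At t = 12 h (j=6): Q = (16.8/10)·4.0 + (14.4/10)·5.5 + (3.4/10)·3.9 = 16.0 L/s.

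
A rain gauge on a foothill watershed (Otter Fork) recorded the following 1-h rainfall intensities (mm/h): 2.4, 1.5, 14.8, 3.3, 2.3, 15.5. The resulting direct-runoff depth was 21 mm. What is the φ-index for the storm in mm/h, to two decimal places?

Only the 2 blocks with intensity above φ contribute runoff: 14.8, 15.5 mm/h.
Σ(I−φ)·Δt = d  ⇒  (14.8+15.5 − 2φ)·1 = 21
φ = (30.30 − 21/1) / 2 = 4.65 mm/h.

φ ≈ 4.65 mm/h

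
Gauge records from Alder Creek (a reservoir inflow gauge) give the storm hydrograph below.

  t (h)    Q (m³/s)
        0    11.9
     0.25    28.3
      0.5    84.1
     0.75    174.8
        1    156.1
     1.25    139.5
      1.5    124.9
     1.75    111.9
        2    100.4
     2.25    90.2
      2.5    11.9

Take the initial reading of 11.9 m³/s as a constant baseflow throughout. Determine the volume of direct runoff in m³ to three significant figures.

V ≈ 8.13 × 10^5 m³

Direct-runoff ordinates (Q − Q_b): 0.0, 16.4, 72.2, 162.9, 144.2, 127.6, 113.0, 100.0, 88.5, 78.3, 0.0 m³/s.
ΣQ_DR = 903.1 m³/s.
With Δt = 0.25 h = 900 s, V = ΣQ_DR · Δt = 903.1 × 900 = 8.13 × 10^5 m³.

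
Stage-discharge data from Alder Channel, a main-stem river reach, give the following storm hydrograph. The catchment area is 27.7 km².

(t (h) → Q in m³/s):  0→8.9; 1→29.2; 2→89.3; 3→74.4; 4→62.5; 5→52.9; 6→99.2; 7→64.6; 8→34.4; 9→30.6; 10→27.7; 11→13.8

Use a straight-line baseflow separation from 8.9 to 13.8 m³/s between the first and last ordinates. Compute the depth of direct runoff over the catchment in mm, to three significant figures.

d ≈ 58.7 mm

Direct runoff: 0.00, 19.85, 79.51, 64.16, 51.82, 41.77, 87.63, 52.58, 21.94, 17.69, 14.35, 0.00 m³/s; ΣQ_DR = 451.3 m³/s.
V = ΣQ_DR · Δt = 451.3 × 3600 s = 1.625 × 10^6 m³.
Over A = 27.7 km², depth = V / A = 58.7 mm.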